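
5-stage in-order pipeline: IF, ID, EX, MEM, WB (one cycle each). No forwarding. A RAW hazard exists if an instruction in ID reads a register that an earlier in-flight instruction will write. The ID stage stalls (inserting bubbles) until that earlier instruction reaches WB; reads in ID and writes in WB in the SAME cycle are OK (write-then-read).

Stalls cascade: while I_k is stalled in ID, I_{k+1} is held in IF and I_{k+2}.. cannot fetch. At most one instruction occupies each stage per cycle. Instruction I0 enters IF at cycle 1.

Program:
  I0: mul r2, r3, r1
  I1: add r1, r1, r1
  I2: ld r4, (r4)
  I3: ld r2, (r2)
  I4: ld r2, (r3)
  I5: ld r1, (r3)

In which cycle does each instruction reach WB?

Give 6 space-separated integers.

I0 mul r2 <- r3,r1: IF@1 ID@2 stall=0 (-) EX@3 MEM@4 WB@5
I1 add r1 <- r1,r1: IF@2 ID@3 stall=0 (-) EX@4 MEM@5 WB@6
I2 ld r4 <- r4: IF@3 ID@4 stall=0 (-) EX@5 MEM@6 WB@7
I3 ld r2 <- r2: IF@4 ID@5 stall=0 (-) EX@6 MEM@7 WB@8
I4 ld r2 <- r3: IF@5 ID@6 stall=0 (-) EX@7 MEM@8 WB@9
I5 ld r1 <- r3: IF@6 ID@7 stall=0 (-) EX@8 MEM@9 WB@10

Answer: 5 6 7 8 9 10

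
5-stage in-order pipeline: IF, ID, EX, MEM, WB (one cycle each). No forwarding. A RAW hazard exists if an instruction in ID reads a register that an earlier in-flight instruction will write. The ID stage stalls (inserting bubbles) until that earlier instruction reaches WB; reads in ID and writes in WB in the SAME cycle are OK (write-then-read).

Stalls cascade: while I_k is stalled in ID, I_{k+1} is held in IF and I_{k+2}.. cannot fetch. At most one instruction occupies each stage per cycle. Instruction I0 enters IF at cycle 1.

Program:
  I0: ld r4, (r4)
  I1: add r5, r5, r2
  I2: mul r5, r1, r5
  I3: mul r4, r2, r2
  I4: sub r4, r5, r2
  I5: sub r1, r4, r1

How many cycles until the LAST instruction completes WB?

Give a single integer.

I0 ld r4 <- r4: IF@1 ID@2 stall=0 (-) EX@3 MEM@4 WB@5
I1 add r5 <- r5,r2: IF@2 ID@3 stall=0 (-) EX@4 MEM@5 WB@6
I2 mul r5 <- r1,r5: IF@3 ID@4 stall=2 (RAW on I1.r5 (WB@6)) EX@7 MEM@8 WB@9
I3 mul r4 <- r2,r2: IF@4 ID@7 stall=0 (-) EX@8 MEM@9 WB@10
I4 sub r4 <- r5,r2: IF@7 ID@8 stall=1 (RAW on I2.r5 (WB@9)) EX@10 MEM@11 WB@12
I5 sub r1 <- r4,r1: IF@8 ID@10 stall=2 (RAW on I4.r4 (WB@12)) EX@13 MEM@14 WB@15

Answer: 15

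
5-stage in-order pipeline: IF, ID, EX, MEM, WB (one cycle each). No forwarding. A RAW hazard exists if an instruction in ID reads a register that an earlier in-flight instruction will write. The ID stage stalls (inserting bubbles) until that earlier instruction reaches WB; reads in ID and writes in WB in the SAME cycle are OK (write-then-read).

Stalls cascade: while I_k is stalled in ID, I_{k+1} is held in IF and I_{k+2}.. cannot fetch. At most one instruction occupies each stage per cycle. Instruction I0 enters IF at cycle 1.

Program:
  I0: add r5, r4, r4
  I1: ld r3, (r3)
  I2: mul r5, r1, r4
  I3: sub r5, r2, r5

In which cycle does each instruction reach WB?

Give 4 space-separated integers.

Answer: 5 6 7 10

Derivation:
I0 add r5 <- r4,r4: IF@1 ID@2 stall=0 (-) EX@3 MEM@4 WB@5
I1 ld r3 <- r3: IF@2 ID@3 stall=0 (-) EX@4 MEM@5 WB@6
I2 mul r5 <- r1,r4: IF@3 ID@4 stall=0 (-) EX@5 MEM@6 WB@7
I3 sub r5 <- r2,r5: IF@4 ID@5 stall=2 (RAW on I2.r5 (WB@7)) EX@8 MEM@9 WB@10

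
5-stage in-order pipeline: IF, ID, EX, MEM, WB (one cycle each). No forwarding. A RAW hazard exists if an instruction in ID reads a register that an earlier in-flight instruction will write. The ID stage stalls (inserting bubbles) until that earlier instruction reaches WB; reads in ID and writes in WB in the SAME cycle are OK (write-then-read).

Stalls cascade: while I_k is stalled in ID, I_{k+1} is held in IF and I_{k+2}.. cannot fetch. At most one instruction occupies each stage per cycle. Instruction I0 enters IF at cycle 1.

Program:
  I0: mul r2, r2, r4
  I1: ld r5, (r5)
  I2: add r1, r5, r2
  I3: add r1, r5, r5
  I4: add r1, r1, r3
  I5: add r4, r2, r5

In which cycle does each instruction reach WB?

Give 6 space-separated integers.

I0 mul r2 <- r2,r4: IF@1 ID@2 stall=0 (-) EX@3 MEM@4 WB@5
I1 ld r5 <- r5: IF@2 ID@3 stall=0 (-) EX@4 MEM@5 WB@6
I2 add r1 <- r5,r2: IF@3 ID@4 stall=2 (RAW on I1.r5 (WB@6)) EX@7 MEM@8 WB@9
I3 add r1 <- r5,r5: IF@4 ID@7 stall=0 (-) EX@8 MEM@9 WB@10
I4 add r1 <- r1,r3: IF@7 ID@8 stall=2 (RAW on I3.r1 (WB@10)) EX@11 MEM@12 WB@13
I5 add r4 <- r2,r5: IF@8 ID@11 stall=0 (-) EX@12 MEM@13 WB@14

Answer: 5 6 9 10 13 14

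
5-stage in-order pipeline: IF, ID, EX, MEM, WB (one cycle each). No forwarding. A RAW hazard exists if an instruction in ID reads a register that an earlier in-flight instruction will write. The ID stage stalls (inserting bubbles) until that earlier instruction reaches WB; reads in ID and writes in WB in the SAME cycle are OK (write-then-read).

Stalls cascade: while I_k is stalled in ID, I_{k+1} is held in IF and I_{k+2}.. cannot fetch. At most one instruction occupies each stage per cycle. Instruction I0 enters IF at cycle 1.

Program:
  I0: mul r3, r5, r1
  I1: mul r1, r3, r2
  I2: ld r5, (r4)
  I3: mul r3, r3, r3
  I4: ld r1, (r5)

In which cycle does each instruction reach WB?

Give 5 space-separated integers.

Answer: 5 8 9 10 12

Derivation:
I0 mul r3 <- r5,r1: IF@1 ID@2 stall=0 (-) EX@3 MEM@4 WB@5
I1 mul r1 <- r3,r2: IF@2 ID@3 stall=2 (RAW on I0.r3 (WB@5)) EX@6 MEM@7 WB@8
I2 ld r5 <- r4: IF@3 ID@6 stall=0 (-) EX@7 MEM@8 WB@9
I3 mul r3 <- r3,r3: IF@6 ID@7 stall=0 (-) EX@8 MEM@9 WB@10
I4 ld r1 <- r5: IF@7 ID@8 stall=1 (RAW on I2.r5 (WB@9)) EX@10 MEM@11 WB@12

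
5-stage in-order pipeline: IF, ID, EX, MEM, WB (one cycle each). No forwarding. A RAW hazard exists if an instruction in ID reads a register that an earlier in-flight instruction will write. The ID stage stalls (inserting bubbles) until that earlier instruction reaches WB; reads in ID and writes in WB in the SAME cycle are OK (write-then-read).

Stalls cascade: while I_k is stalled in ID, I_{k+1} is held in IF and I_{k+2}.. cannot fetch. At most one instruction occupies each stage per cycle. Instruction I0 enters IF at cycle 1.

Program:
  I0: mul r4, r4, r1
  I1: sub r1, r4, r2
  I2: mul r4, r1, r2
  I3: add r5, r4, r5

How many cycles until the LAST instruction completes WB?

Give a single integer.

Answer: 14

Derivation:
I0 mul r4 <- r4,r1: IF@1 ID@2 stall=0 (-) EX@3 MEM@4 WB@5
I1 sub r1 <- r4,r2: IF@2 ID@3 stall=2 (RAW on I0.r4 (WB@5)) EX@6 MEM@7 WB@8
I2 mul r4 <- r1,r2: IF@3 ID@6 stall=2 (RAW on I1.r1 (WB@8)) EX@9 MEM@10 WB@11
I3 add r5 <- r4,r5: IF@6 ID@9 stall=2 (RAW on I2.r4 (WB@11)) EX@12 MEM@13 WB@14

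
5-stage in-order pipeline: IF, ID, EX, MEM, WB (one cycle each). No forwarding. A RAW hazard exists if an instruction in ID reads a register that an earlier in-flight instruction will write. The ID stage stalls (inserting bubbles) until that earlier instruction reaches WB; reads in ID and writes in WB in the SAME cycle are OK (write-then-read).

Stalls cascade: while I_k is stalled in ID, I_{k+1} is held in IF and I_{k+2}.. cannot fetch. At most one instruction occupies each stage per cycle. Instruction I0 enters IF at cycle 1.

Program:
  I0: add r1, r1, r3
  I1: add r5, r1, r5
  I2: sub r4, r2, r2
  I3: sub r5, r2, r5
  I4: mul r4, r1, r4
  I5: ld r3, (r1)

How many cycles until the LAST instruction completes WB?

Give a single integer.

I0 add r1 <- r1,r3: IF@1 ID@2 stall=0 (-) EX@3 MEM@4 WB@5
I1 add r5 <- r1,r5: IF@2 ID@3 stall=2 (RAW on I0.r1 (WB@5)) EX@6 MEM@7 WB@8
I2 sub r4 <- r2,r2: IF@3 ID@6 stall=0 (-) EX@7 MEM@8 WB@9
I3 sub r5 <- r2,r5: IF@6 ID@7 stall=1 (RAW on I1.r5 (WB@8)) EX@9 MEM@10 WB@11
I4 mul r4 <- r1,r4: IF@7 ID@9 stall=0 (-) EX@10 MEM@11 WB@12
I5 ld r3 <- r1: IF@9 ID@10 stall=0 (-) EX@11 MEM@12 WB@13

Answer: 13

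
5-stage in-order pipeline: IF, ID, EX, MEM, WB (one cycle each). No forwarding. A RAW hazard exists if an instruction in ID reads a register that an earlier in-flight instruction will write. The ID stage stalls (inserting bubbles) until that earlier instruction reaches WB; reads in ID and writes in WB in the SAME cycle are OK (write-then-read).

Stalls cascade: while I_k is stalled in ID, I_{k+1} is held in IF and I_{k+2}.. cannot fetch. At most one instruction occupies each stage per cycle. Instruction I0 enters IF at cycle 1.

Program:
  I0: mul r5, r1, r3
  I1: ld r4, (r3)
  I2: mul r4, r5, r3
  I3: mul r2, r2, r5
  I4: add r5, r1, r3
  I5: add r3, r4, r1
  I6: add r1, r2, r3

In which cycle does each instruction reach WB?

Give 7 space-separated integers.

I0 mul r5 <- r1,r3: IF@1 ID@2 stall=0 (-) EX@3 MEM@4 WB@5
I1 ld r4 <- r3: IF@2 ID@3 stall=0 (-) EX@4 MEM@5 WB@6
I2 mul r4 <- r5,r3: IF@3 ID@4 stall=1 (RAW on I0.r5 (WB@5)) EX@6 MEM@7 WB@8
I3 mul r2 <- r2,r5: IF@4 ID@6 stall=0 (-) EX@7 MEM@8 WB@9
I4 add r5 <- r1,r3: IF@6 ID@7 stall=0 (-) EX@8 MEM@9 WB@10
I5 add r3 <- r4,r1: IF@7 ID@8 stall=0 (-) EX@9 MEM@10 WB@11
I6 add r1 <- r2,r3: IF@8 ID@9 stall=2 (RAW on I5.r3 (WB@11)) EX@12 MEM@13 WB@14

Answer: 5 6 8 9 10 11 14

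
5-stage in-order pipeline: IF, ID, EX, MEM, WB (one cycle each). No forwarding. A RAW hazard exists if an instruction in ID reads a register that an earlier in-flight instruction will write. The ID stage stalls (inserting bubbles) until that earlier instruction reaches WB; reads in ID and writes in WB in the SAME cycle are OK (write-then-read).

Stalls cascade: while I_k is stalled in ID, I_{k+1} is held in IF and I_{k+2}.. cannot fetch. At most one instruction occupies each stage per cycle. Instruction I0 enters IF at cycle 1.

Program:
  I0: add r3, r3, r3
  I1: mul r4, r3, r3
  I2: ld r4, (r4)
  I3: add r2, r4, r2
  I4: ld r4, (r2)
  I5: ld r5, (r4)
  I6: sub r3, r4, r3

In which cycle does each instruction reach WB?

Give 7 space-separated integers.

I0 add r3 <- r3,r3: IF@1 ID@2 stall=0 (-) EX@3 MEM@4 WB@5
I1 mul r4 <- r3,r3: IF@2 ID@3 stall=2 (RAW on I0.r3 (WB@5)) EX@6 MEM@7 WB@8
I2 ld r4 <- r4: IF@3 ID@6 stall=2 (RAW on I1.r4 (WB@8)) EX@9 MEM@10 WB@11
I3 add r2 <- r4,r2: IF@6 ID@9 stall=2 (RAW on I2.r4 (WB@11)) EX@12 MEM@13 WB@14
I4 ld r4 <- r2: IF@9 ID@12 stall=2 (RAW on I3.r2 (WB@14)) EX@15 MEM@16 WB@17
I5 ld r5 <- r4: IF@12 ID@15 stall=2 (RAW on I4.r4 (WB@17)) EX@18 MEM@19 WB@20
I6 sub r3 <- r4,r3: IF@15 ID@18 stall=0 (-) EX@19 MEM@20 WB@21

Answer: 5 8 11 14 17 20 21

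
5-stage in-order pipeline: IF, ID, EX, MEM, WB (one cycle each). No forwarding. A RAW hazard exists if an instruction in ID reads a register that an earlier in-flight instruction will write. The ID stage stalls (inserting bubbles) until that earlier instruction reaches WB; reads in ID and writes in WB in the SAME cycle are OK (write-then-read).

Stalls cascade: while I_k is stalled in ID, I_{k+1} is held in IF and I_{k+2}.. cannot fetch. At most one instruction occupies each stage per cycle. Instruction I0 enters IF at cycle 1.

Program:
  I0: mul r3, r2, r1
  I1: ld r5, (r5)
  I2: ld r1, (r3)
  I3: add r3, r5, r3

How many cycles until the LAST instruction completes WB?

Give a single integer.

Answer: 9

Derivation:
I0 mul r3 <- r2,r1: IF@1 ID@2 stall=0 (-) EX@3 MEM@4 WB@5
I1 ld r5 <- r5: IF@2 ID@3 stall=0 (-) EX@4 MEM@5 WB@6
I2 ld r1 <- r3: IF@3 ID@4 stall=1 (RAW on I0.r3 (WB@5)) EX@6 MEM@7 WB@8
I3 add r3 <- r5,r3: IF@4 ID@6 stall=0 (-) EX@7 MEM@8 WB@9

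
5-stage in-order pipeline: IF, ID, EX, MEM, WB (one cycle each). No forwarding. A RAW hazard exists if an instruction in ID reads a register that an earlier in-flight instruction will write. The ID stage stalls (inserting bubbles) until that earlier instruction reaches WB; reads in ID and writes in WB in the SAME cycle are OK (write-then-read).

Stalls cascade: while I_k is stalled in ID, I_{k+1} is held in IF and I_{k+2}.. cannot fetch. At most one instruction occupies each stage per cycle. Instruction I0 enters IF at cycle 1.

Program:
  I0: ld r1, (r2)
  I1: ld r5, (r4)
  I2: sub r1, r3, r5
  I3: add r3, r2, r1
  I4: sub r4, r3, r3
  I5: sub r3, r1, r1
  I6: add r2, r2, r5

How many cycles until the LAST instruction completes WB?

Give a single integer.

I0 ld r1 <- r2: IF@1 ID@2 stall=0 (-) EX@3 MEM@4 WB@5
I1 ld r5 <- r4: IF@2 ID@3 stall=0 (-) EX@4 MEM@5 WB@6
I2 sub r1 <- r3,r5: IF@3 ID@4 stall=2 (RAW on I1.r5 (WB@6)) EX@7 MEM@8 WB@9
I3 add r3 <- r2,r1: IF@4 ID@7 stall=2 (RAW on I2.r1 (WB@9)) EX@10 MEM@11 WB@12
I4 sub r4 <- r3,r3: IF@7 ID@10 stall=2 (RAW on I3.r3 (WB@12)) EX@13 MEM@14 WB@15
I5 sub r3 <- r1,r1: IF@10 ID@13 stall=0 (-) EX@14 MEM@15 WB@16
I6 add r2 <- r2,r5: IF@13 ID@14 stall=0 (-) EX@15 MEM@16 WB@17

Answer: 17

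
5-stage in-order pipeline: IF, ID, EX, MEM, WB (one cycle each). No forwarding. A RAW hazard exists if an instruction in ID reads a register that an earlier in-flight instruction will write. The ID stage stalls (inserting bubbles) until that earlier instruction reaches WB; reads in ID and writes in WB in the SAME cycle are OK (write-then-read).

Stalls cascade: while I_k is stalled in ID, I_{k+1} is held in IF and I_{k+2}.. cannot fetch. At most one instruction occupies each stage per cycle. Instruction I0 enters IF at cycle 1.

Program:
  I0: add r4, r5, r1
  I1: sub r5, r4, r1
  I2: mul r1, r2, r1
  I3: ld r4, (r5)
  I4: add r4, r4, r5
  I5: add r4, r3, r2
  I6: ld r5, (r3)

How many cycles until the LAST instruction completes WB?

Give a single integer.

Answer: 16

Derivation:
I0 add r4 <- r5,r1: IF@1 ID@2 stall=0 (-) EX@3 MEM@4 WB@5
I1 sub r5 <- r4,r1: IF@2 ID@3 stall=2 (RAW on I0.r4 (WB@5)) EX@6 MEM@7 WB@8
I2 mul r1 <- r2,r1: IF@3 ID@6 stall=0 (-) EX@7 MEM@8 WB@9
I3 ld r4 <- r5: IF@6 ID@7 stall=1 (RAW on I1.r5 (WB@8)) EX@9 MEM@10 WB@11
I4 add r4 <- r4,r5: IF@7 ID@9 stall=2 (RAW on I3.r4 (WB@11)) EX@12 MEM@13 WB@14
I5 add r4 <- r3,r2: IF@9 ID@12 stall=0 (-) EX@13 MEM@14 WB@15
I6 ld r5 <- r3: IF@12 ID@13 stall=0 (-) EX@14 MEM@15 WB@16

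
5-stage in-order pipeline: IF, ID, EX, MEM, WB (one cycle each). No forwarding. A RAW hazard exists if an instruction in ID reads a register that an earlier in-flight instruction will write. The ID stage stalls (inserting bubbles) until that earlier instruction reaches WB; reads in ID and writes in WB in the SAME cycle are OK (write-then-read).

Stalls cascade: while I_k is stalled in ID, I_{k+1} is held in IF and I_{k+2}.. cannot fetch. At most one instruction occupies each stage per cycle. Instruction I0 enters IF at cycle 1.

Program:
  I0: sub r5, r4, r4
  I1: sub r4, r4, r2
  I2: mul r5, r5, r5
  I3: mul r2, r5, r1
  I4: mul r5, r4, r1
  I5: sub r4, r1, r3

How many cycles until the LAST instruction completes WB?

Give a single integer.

Answer: 13

Derivation:
I0 sub r5 <- r4,r4: IF@1 ID@2 stall=0 (-) EX@3 MEM@4 WB@5
I1 sub r4 <- r4,r2: IF@2 ID@3 stall=0 (-) EX@4 MEM@5 WB@6
I2 mul r5 <- r5,r5: IF@3 ID@4 stall=1 (RAW on I0.r5 (WB@5)) EX@6 MEM@7 WB@8
I3 mul r2 <- r5,r1: IF@4 ID@6 stall=2 (RAW on I2.r5 (WB@8)) EX@9 MEM@10 WB@11
I4 mul r5 <- r4,r1: IF@6 ID@9 stall=0 (-) EX@10 MEM@11 WB@12
I5 sub r4 <- r1,r3: IF@9 ID@10 stall=0 (-) EX@11 MEM@12 WB@13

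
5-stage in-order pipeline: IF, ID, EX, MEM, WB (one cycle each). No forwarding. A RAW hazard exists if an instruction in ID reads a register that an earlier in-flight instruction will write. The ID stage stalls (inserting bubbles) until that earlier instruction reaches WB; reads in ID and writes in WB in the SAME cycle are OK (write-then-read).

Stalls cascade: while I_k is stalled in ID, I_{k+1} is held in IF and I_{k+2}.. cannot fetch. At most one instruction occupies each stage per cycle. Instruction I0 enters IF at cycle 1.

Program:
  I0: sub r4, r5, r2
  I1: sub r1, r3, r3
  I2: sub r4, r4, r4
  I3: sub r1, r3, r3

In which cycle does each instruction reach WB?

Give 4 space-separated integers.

I0 sub r4 <- r5,r2: IF@1 ID@2 stall=0 (-) EX@3 MEM@4 WB@5
I1 sub r1 <- r3,r3: IF@2 ID@3 stall=0 (-) EX@4 MEM@5 WB@6
I2 sub r4 <- r4,r4: IF@3 ID@4 stall=1 (RAW on I0.r4 (WB@5)) EX@6 MEM@7 WB@8
I3 sub r1 <- r3,r3: IF@4 ID@6 stall=0 (-) EX@7 MEM@8 WB@9

Answer: 5 6 8 9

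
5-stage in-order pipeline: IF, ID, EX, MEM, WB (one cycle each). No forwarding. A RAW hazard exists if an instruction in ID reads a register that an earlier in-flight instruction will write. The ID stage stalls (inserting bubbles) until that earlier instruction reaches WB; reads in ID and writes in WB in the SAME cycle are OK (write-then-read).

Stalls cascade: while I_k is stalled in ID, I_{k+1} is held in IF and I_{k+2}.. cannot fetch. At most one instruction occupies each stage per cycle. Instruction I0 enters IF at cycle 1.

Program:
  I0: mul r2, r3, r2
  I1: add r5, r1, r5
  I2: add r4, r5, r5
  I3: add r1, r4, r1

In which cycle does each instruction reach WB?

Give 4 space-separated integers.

I0 mul r2 <- r3,r2: IF@1 ID@2 stall=0 (-) EX@3 MEM@4 WB@5
I1 add r5 <- r1,r5: IF@2 ID@3 stall=0 (-) EX@4 MEM@5 WB@6
I2 add r4 <- r5,r5: IF@3 ID@4 stall=2 (RAW on I1.r5 (WB@6)) EX@7 MEM@8 WB@9
I3 add r1 <- r4,r1: IF@4 ID@7 stall=2 (RAW on I2.r4 (WB@9)) EX@10 MEM@11 WB@12

Answer: 5 6 9 12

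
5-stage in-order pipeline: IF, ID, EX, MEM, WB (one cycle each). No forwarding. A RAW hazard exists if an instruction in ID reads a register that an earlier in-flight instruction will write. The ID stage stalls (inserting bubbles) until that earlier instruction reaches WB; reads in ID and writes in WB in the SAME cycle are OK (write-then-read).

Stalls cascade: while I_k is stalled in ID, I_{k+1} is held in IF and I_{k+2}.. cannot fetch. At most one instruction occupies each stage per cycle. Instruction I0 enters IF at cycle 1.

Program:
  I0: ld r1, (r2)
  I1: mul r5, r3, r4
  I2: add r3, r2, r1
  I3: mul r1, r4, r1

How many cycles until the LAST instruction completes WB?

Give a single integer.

I0 ld r1 <- r2: IF@1 ID@2 stall=0 (-) EX@3 MEM@4 WB@5
I1 mul r5 <- r3,r4: IF@2 ID@3 stall=0 (-) EX@4 MEM@5 WB@6
I2 add r3 <- r2,r1: IF@3 ID@4 stall=1 (RAW on I0.r1 (WB@5)) EX@6 MEM@7 WB@8
I3 mul r1 <- r4,r1: IF@4 ID@6 stall=0 (-) EX@7 MEM@8 WB@9

Answer: 9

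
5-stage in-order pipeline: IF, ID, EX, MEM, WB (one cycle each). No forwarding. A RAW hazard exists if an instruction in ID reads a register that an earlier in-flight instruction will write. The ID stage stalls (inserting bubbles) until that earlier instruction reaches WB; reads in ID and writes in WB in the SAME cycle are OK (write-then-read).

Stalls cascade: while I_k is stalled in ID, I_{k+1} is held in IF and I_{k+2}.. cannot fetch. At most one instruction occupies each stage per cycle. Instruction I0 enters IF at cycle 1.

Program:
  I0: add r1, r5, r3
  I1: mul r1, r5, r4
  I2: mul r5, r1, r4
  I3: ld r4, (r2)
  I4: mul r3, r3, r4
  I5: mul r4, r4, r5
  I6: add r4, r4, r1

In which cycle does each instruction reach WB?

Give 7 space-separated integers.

I0 add r1 <- r5,r3: IF@1 ID@2 stall=0 (-) EX@3 MEM@4 WB@5
I1 mul r1 <- r5,r4: IF@2 ID@3 stall=0 (-) EX@4 MEM@5 WB@6
I2 mul r5 <- r1,r4: IF@3 ID@4 stall=2 (RAW on I1.r1 (WB@6)) EX@7 MEM@8 WB@9
I3 ld r4 <- r2: IF@4 ID@7 stall=0 (-) EX@8 MEM@9 WB@10
I4 mul r3 <- r3,r4: IF@7 ID@8 stall=2 (RAW on I3.r4 (WB@10)) EX@11 MEM@12 WB@13
I5 mul r4 <- r4,r5: IF@8 ID@11 stall=0 (-) EX@12 MEM@13 WB@14
I6 add r4 <- r4,r1: IF@11 ID@12 stall=2 (RAW on I5.r4 (WB@14)) EX@15 MEM@16 WB@17

Answer: 5 6 9 10 13 14 17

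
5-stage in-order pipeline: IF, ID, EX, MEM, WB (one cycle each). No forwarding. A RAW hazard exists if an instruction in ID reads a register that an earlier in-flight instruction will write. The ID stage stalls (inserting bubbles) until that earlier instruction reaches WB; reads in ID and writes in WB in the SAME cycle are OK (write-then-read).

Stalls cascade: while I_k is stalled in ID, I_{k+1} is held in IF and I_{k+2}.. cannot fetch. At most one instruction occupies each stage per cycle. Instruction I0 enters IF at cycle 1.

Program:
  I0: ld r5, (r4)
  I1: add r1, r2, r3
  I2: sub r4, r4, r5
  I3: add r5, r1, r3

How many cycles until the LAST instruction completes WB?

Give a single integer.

Answer: 9

Derivation:
I0 ld r5 <- r4: IF@1 ID@2 stall=0 (-) EX@3 MEM@4 WB@5
I1 add r1 <- r2,r3: IF@2 ID@3 stall=0 (-) EX@4 MEM@5 WB@6
I2 sub r4 <- r4,r5: IF@3 ID@4 stall=1 (RAW on I0.r5 (WB@5)) EX@6 MEM@7 WB@8
I3 add r5 <- r1,r3: IF@4 ID@6 stall=0 (-) EX@7 MEM@8 WB@9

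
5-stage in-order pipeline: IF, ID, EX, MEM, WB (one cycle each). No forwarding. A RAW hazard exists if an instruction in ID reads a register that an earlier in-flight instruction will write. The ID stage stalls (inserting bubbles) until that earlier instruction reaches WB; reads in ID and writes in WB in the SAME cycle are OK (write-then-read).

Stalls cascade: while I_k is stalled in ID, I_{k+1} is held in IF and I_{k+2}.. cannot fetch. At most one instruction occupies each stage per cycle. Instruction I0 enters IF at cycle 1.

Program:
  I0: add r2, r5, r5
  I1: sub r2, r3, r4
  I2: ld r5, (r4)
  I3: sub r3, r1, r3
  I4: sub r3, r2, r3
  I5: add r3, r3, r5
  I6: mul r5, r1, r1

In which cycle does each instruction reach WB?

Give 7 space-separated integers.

Answer: 5 6 7 8 11 14 15

Derivation:
I0 add r2 <- r5,r5: IF@1 ID@2 stall=0 (-) EX@3 MEM@4 WB@5
I1 sub r2 <- r3,r4: IF@2 ID@3 stall=0 (-) EX@4 MEM@5 WB@6
I2 ld r5 <- r4: IF@3 ID@4 stall=0 (-) EX@5 MEM@6 WB@7
I3 sub r3 <- r1,r3: IF@4 ID@5 stall=0 (-) EX@6 MEM@7 WB@8
I4 sub r3 <- r2,r3: IF@5 ID@6 stall=2 (RAW on I3.r3 (WB@8)) EX@9 MEM@10 WB@11
I5 add r3 <- r3,r5: IF@6 ID@9 stall=2 (RAW on I4.r3 (WB@11)) EX@12 MEM@13 WB@14
I6 mul r5 <- r1,r1: IF@9 ID@12 stall=0 (-) EX@13 MEM@14 WB@15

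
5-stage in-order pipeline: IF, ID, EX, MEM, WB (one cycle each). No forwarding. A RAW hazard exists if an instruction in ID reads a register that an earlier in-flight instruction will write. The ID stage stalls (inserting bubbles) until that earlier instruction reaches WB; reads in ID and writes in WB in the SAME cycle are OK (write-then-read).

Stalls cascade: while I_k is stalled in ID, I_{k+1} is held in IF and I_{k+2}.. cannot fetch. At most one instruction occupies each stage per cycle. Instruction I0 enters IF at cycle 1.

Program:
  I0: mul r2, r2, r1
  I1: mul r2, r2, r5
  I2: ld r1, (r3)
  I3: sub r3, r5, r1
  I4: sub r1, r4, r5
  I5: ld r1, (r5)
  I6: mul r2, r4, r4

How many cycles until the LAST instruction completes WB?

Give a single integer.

I0 mul r2 <- r2,r1: IF@1 ID@2 stall=0 (-) EX@3 MEM@4 WB@5
I1 mul r2 <- r2,r5: IF@2 ID@3 stall=2 (RAW on I0.r2 (WB@5)) EX@6 MEM@7 WB@8
I2 ld r1 <- r3: IF@3 ID@6 stall=0 (-) EX@7 MEM@8 WB@9
I3 sub r3 <- r5,r1: IF@6 ID@7 stall=2 (RAW on I2.r1 (WB@9)) EX@10 MEM@11 WB@12
I4 sub r1 <- r4,r5: IF@7 ID@10 stall=0 (-) EX@11 MEM@12 WB@13
I5 ld r1 <- r5: IF@10 ID@11 stall=0 (-) EX@12 MEM@13 WB@14
I6 mul r2 <- r4,r4: IF@11 ID@12 stall=0 (-) EX@13 MEM@14 WB@15

Answer: 15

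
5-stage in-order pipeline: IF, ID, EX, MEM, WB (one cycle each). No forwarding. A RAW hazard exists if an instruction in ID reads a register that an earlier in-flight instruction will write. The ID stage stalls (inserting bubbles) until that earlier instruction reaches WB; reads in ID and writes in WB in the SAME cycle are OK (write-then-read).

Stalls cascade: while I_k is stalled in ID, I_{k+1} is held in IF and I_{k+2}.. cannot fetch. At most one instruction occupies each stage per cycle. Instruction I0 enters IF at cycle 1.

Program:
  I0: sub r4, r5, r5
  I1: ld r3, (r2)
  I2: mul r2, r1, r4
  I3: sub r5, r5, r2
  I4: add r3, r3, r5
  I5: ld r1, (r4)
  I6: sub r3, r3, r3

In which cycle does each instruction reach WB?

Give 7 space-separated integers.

Answer: 5 6 8 11 14 15 17

Derivation:
I0 sub r4 <- r5,r5: IF@1 ID@2 stall=0 (-) EX@3 MEM@4 WB@5
I1 ld r3 <- r2: IF@2 ID@3 stall=0 (-) EX@4 MEM@5 WB@6
I2 mul r2 <- r1,r4: IF@3 ID@4 stall=1 (RAW on I0.r4 (WB@5)) EX@6 MEM@7 WB@8
I3 sub r5 <- r5,r2: IF@4 ID@6 stall=2 (RAW on I2.r2 (WB@8)) EX@9 MEM@10 WB@11
I4 add r3 <- r3,r5: IF@6 ID@9 stall=2 (RAW on I3.r5 (WB@11)) EX@12 MEM@13 WB@14
I5 ld r1 <- r4: IF@9 ID@12 stall=0 (-) EX@13 MEM@14 WB@15
I6 sub r3 <- r3,r3: IF@12 ID@13 stall=1 (RAW on I4.r3 (WB@14)) EX@15 MEM@16 WB@17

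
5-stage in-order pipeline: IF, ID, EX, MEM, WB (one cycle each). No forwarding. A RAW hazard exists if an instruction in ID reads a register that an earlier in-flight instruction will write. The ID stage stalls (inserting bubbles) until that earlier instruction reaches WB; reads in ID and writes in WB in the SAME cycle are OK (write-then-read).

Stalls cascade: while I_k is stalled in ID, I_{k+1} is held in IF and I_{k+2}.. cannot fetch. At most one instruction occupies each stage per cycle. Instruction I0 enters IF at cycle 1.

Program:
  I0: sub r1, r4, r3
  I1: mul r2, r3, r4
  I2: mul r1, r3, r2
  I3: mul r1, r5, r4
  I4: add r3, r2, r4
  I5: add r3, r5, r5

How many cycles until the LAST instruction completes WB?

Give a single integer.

I0 sub r1 <- r4,r3: IF@1 ID@2 stall=0 (-) EX@3 MEM@4 WB@5
I1 mul r2 <- r3,r4: IF@2 ID@3 stall=0 (-) EX@4 MEM@5 WB@6
I2 mul r1 <- r3,r2: IF@3 ID@4 stall=2 (RAW on I1.r2 (WB@6)) EX@7 MEM@8 WB@9
I3 mul r1 <- r5,r4: IF@4 ID@7 stall=0 (-) EX@8 MEM@9 WB@10
I4 add r3 <- r2,r4: IF@7 ID@8 stall=0 (-) EX@9 MEM@10 WB@11
I5 add r3 <- r5,r5: IF@8 ID@9 stall=0 (-) EX@10 MEM@11 WB@12

Answer: 12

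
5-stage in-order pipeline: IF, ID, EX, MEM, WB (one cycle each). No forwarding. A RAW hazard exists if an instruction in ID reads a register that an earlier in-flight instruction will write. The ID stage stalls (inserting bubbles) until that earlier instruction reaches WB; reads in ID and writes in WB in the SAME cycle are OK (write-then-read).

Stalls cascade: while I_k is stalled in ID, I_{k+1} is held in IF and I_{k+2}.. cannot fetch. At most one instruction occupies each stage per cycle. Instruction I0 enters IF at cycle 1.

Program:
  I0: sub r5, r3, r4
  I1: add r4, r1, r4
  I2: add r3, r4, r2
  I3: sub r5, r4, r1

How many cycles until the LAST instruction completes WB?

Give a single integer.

I0 sub r5 <- r3,r4: IF@1 ID@2 stall=0 (-) EX@3 MEM@4 WB@5
I1 add r4 <- r1,r4: IF@2 ID@3 stall=0 (-) EX@4 MEM@5 WB@6
I2 add r3 <- r4,r2: IF@3 ID@4 stall=2 (RAW on I1.r4 (WB@6)) EX@7 MEM@8 WB@9
I3 sub r5 <- r4,r1: IF@4 ID@7 stall=0 (-) EX@8 MEM@9 WB@10

Answer: 10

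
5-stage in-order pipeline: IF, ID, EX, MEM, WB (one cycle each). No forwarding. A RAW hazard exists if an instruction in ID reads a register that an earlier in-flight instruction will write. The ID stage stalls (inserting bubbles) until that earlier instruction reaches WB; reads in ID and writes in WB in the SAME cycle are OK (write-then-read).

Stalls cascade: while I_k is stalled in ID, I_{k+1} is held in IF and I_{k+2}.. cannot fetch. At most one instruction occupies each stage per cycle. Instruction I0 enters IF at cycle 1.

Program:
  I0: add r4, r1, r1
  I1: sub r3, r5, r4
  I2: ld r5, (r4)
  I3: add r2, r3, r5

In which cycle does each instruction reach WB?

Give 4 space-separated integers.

I0 add r4 <- r1,r1: IF@1 ID@2 stall=0 (-) EX@3 MEM@4 WB@5
I1 sub r3 <- r5,r4: IF@2 ID@3 stall=2 (RAW on I0.r4 (WB@5)) EX@6 MEM@7 WB@8
I2 ld r5 <- r4: IF@3 ID@6 stall=0 (-) EX@7 MEM@8 WB@9
I3 add r2 <- r3,r5: IF@6 ID@7 stall=2 (RAW on I2.r5 (WB@9)) EX@10 MEM@11 WB@12

Answer: 5 8 9 12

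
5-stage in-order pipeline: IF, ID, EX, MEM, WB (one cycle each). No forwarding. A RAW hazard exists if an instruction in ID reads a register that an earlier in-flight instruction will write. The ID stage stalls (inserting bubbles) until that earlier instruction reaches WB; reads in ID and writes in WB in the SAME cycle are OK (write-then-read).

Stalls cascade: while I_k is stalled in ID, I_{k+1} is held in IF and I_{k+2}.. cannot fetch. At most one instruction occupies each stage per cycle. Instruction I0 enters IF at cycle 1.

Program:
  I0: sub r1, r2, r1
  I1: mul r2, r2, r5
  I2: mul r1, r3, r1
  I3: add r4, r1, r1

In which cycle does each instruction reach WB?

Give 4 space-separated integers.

Answer: 5 6 8 11

Derivation:
I0 sub r1 <- r2,r1: IF@1 ID@2 stall=0 (-) EX@3 MEM@4 WB@5
I1 mul r2 <- r2,r5: IF@2 ID@3 stall=0 (-) EX@4 MEM@5 WB@6
I2 mul r1 <- r3,r1: IF@3 ID@4 stall=1 (RAW on I0.r1 (WB@5)) EX@6 MEM@7 WB@8
I3 add r4 <- r1,r1: IF@4 ID@6 stall=2 (RAW on I2.r1 (WB@8)) EX@9 MEM@10 WB@11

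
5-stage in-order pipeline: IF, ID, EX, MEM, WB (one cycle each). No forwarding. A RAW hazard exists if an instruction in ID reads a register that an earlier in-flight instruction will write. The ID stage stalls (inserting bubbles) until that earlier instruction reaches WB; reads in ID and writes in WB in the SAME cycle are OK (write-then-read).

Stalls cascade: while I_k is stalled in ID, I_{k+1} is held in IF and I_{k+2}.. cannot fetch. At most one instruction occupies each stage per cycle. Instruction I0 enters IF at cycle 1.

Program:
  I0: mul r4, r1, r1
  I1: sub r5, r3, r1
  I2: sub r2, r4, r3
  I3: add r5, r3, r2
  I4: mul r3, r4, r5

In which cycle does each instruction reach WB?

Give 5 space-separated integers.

I0 mul r4 <- r1,r1: IF@1 ID@2 stall=0 (-) EX@3 MEM@4 WB@5
I1 sub r5 <- r3,r1: IF@2 ID@3 stall=0 (-) EX@4 MEM@5 WB@6
I2 sub r2 <- r4,r3: IF@3 ID@4 stall=1 (RAW on I0.r4 (WB@5)) EX@6 MEM@7 WB@8
I3 add r5 <- r3,r2: IF@4 ID@6 stall=2 (RAW on I2.r2 (WB@8)) EX@9 MEM@10 WB@11
I4 mul r3 <- r4,r5: IF@6 ID@9 stall=2 (RAW on I3.r5 (WB@11)) EX@12 MEM@13 WB@14

Answer: 5 6 8 11 14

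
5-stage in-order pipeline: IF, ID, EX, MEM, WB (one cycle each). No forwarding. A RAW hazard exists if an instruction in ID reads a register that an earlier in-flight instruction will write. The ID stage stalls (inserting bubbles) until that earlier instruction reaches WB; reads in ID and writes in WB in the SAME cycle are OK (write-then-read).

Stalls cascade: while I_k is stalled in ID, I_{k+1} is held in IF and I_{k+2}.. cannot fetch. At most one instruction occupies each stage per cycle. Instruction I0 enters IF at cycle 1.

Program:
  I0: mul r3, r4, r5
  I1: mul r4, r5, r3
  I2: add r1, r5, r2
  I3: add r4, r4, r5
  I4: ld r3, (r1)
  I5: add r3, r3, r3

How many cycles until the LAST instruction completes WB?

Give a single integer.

I0 mul r3 <- r4,r5: IF@1 ID@2 stall=0 (-) EX@3 MEM@4 WB@5
I1 mul r4 <- r5,r3: IF@2 ID@3 stall=2 (RAW on I0.r3 (WB@5)) EX@6 MEM@7 WB@8
I2 add r1 <- r5,r2: IF@3 ID@6 stall=0 (-) EX@7 MEM@8 WB@9
I3 add r4 <- r4,r5: IF@6 ID@7 stall=1 (RAW on I1.r4 (WB@8)) EX@9 MEM@10 WB@11
I4 ld r3 <- r1: IF@7 ID@9 stall=0 (-) EX@10 MEM@11 WB@12
I5 add r3 <- r3,r3: IF@9 ID@10 stall=2 (RAW on I4.r3 (WB@12)) EX@13 MEM@14 WB@15

Answer: 15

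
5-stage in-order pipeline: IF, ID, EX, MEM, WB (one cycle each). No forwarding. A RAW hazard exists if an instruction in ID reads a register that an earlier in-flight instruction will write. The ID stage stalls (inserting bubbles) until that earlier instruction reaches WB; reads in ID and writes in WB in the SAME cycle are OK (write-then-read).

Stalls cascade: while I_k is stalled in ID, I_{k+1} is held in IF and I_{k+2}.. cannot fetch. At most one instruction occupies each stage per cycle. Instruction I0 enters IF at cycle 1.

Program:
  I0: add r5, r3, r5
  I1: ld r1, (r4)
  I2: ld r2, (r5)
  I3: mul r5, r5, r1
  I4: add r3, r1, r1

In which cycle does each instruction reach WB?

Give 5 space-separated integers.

I0 add r5 <- r3,r5: IF@1 ID@2 stall=0 (-) EX@3 MEM@4 WB@5
I1 ld r1 <- r4: IF@2 ID@3 stall=0 (-) EX@4 MEM@5 WB@6
I2 ld r2 <- r5: IF@3 ID@4 stall=1 (RAW on I0.r5 (WB@5)) EX@6 MEM@7 WB@8
I3 mul r5 <- r5,r1: IF@4 ID@6 stall=0 (-) EX@7 MEM@8 WB@9
I4 add r3 <- r1,r1: IF@6 ID@7 stall=0 (-) EX@8 MEM@9 WB@10

Answer: 5 6 8 9 10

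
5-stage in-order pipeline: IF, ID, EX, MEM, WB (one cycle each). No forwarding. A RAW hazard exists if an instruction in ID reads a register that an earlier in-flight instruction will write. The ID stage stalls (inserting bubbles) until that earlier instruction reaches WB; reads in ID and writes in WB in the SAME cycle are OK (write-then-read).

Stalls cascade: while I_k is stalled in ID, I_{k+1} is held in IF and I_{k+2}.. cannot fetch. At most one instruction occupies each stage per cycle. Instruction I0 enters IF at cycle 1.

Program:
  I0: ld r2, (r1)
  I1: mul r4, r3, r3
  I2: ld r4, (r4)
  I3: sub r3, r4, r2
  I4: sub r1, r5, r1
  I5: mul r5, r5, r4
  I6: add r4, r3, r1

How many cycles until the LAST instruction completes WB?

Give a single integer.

I0 ld r2 <- r1: IF@1 ID@2 stall=0 (-) EX@3 MEM@4 WB@5
I1 mul r4 <- r3,r3: IF@2 ID@3 stall=0 (-) EX@4 MEM@5 WB@6
I2 ld r4 <- r4: IF@3 ID@4 stall=2 (RAW on I1.r4 (WB@6)) EX@7 MEM@8 WB@9
I3 sub r3 <- r4,r2: IF@4 ID@7 stall=2 (RAW on I2.r4 (WB@9)) EX@10 MEM@11 WB@12
I4 sub r1 <- r5,r1: IF@7 ID@10 stall=0 (-) EX@11 MEM@12 WB@13
I5 mul r5 <- r5,r4: IF@10 ID@11 stall=0 (-) EX@12 MEM@13 WB@14
I6 add r4 <- r3,r1: IF@11 ID@12 stall=1 (RAW on I4.r1 (WB@13)) EX@14 MEM@15 WB@16

Answer: 16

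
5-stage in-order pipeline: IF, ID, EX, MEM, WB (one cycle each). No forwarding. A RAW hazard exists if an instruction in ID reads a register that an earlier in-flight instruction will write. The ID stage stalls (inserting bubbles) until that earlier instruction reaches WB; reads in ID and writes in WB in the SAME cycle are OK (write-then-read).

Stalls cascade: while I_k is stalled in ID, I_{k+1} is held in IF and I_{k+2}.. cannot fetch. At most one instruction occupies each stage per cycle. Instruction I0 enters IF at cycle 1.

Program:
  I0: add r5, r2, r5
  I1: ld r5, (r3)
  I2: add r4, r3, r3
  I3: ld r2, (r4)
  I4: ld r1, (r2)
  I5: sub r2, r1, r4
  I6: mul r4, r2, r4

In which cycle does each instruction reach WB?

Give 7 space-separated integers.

Answer: 5 6 7 10 13 16 19

Derivation:
I0 add r5 <- r2,r5: IF@1 ID@2 stall=0 (-) EX@3 MEM@4 WB@5
I1 ld r5 <- r3: IF@2 ID@3 stall=0 (-) EX@4 MEM@5 WB@6
I2 add r4 <- r3,r3: IF@3 ID@4 stall=0 (-) EX@5 MEM@6 WB@7
I3 ld r2 <- r4: IF@4 ID@5 stall=2 (RAW on I2.r4 (WB@7)) EX@8 MEM@9 WB@10
I4 ld r1 <- r2: IF@5 ID@8 stall=2 (RAW on I3.r2 (WB@10)) EX@11 MEM@12 WB@13
I5 sub r2 <- r1,r4: IF@8 ID@11 stall=2 (RAW on I4.r1 (WB@13)) EX@14 MEM@15 WB@16
I6 mul r4 <- r2,r4: IF@11 ID@14 stall=2 (RAW on I5.r2 (WB@16)) EX@17 MEM@18 WB@19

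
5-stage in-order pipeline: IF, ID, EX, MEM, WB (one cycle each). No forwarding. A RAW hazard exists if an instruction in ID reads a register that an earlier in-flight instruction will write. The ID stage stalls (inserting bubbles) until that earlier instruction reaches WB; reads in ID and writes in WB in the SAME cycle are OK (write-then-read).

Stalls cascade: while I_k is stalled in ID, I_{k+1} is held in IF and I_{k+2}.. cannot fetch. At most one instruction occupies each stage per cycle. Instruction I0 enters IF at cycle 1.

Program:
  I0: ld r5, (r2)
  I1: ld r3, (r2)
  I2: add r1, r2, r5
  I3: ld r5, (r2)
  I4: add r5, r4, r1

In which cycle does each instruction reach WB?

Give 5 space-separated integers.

Answer: 5 6 8 9 11

Derivation:
I0 ld r5 <- r2: IF@1 ID@2 stall=0 (-) EX@3 MEM@4 WB@5
I1 ld r3 <- r2: IF@2 ID@3 stall=0 (-) EX@4 MEM@5 WB@6
I2 add r1 <- r2,r5: IF@3 ID@4 stall=1 (RAW on I0.r5 (WB@5)) EX@6 MEM@7 WB@8
I3 ld r5 <- r2: IF@4 ID@6 stall=0 (-) EX@7 MEM@8 WB@9
I4 add r5 <- r4,r1: IF@6 ID@7 stall=1 (RAW on I2.r1 (WB@8)) EX@9 MEM@10 WB@11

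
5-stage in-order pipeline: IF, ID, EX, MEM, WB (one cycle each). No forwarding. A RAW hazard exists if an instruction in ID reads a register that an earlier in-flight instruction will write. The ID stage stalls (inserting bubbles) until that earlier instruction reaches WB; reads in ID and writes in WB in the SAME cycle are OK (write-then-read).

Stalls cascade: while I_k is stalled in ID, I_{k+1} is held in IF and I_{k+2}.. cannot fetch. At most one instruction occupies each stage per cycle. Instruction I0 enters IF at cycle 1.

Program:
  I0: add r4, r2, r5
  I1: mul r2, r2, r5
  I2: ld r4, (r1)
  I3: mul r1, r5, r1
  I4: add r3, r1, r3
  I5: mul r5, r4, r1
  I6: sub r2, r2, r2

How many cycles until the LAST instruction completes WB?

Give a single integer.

I0 add r4 <- r2,r5: IF@1 ID@2 stall=0 (-) EX@3 MEM@4 WB@5
I1 mul r2 <- r2,r5: IF@2 ID@3 stall=0 (-) EX@4 MEM@5 WB@6
I2 ld r4 <- r1: IF@3 ID@4 stall=0 (-) EX@5 MEM@6 WB@7
I3 mul r1 <- r5,r1: IF@4 ID@5 stall=0 (-) EX@6 MEM@7 WB@8
I4 add r3 <- r1,r3: IF@5 ID@6 stall=2 (RAW on I3.r1 (WB@8)) EX@9 MEM@10 WB@11
I5 mul r5 <- r4,r1: IF@6 ID@9 stall=0 (-) EX@10 MEM@11 WB@12
I6 sub r2 <- r2,r2: IF@9 ID@10 stall=0 (-) EX@11 MEM@12 WB@13

Answer: 13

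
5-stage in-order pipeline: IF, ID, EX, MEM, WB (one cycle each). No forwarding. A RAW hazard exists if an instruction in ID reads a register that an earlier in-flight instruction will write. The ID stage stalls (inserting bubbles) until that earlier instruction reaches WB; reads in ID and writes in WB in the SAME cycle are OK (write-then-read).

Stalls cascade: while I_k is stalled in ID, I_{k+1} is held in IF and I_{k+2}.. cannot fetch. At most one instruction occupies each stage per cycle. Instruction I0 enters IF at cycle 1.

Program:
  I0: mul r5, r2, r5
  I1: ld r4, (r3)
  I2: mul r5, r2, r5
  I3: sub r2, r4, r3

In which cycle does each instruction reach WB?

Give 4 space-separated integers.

I0 mul r5 <- r2,r5: IF@1 ID@2 stall=0 (-) EX@3 MEM@4 WB@5
I1 ld r4 <- r3: IF@2 ID@3 stall=0 (-) EX@4 MEM@5 WB@6
I2 mul r5 <- r2,r5: IF@3 ID@4 stall=1 (RAW on I0.r5 (WB@5)) EX@6 MEM@7 WB@8
I3 sub r2 <- r4,r3: IF@4 ID@6 stall=0 (-) EX@7 MEM@8 WB@9

Answer: 5 6 8 9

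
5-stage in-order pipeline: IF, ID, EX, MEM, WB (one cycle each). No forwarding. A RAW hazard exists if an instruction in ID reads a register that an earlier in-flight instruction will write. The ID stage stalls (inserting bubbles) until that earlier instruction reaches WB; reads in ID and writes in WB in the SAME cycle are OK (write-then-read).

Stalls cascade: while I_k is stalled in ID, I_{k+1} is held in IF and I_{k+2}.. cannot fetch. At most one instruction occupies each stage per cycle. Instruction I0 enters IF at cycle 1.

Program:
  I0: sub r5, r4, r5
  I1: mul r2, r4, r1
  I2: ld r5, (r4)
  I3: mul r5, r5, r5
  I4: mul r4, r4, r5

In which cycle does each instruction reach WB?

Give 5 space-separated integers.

I0 sub r5 <- r4,r5: IF@1 ID@2 stall=0 (-) EX@3 MEM@4 WB@5
I1 mul r2 <- r4,r1: IF@2 ID@3 stall=0 (-) EX@4 MEM@5 WB@6
I2 ld r5 <- r4: IF@3 ID@4 stall=0 (-) EX@5 MEM@6 WB@7
I3 mul r5 <- r5,r5: IF@4 ID@5 stall=2 (RAW on I2.r5 (WB@7)) EX@8 MEM@9 WB@10
I4 mul r4 <- r4,r5: IF@5 ID@8 stall=2 (RAW on I3.r5 (WB@10)) EX@11 MEM@12 WB@13

Answer: 5 6 7 10 13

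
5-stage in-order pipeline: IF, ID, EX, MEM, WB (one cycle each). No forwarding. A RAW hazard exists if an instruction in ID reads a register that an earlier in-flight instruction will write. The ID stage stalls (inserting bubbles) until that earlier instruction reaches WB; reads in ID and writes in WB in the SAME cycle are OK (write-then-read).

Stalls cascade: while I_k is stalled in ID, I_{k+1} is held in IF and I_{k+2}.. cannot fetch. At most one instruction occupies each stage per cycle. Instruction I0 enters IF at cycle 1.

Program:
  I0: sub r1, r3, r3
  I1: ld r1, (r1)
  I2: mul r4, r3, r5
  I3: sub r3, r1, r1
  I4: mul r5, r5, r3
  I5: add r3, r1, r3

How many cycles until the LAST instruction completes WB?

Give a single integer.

I0 sub r1 <- r3,r3: IF@1 ID@2 stall=0 (-) EX@3 MEM@4 WB@5
I1 ld r1 <- r1: IF@2 ID@3 stall=2 (RAW on I0.r1 (WB@5)) EX@6 MEM@7 WB@8
I2 mul r4 <- r3,r5: IF@3 ID@6 stall=0 (-) EX@7 MEM@8 WB@9
I3 sub r3 <- r1,r1: IF@6 ID@7 stall=1 (RAW on I1.r1 (WB@8)) EX@9 MEM@10 WB@11
I4 mul r5 <- r5,r3: IF@7 ID@9 stall=2 (RAW on I3.r3 (WB@11)) EX@12 MEM@13 WB@14
I5 add r3 <- r1,r3: IF@9 ID@12 stall=0 (-) EX@13 MEM@14 WB@15

Answer: 15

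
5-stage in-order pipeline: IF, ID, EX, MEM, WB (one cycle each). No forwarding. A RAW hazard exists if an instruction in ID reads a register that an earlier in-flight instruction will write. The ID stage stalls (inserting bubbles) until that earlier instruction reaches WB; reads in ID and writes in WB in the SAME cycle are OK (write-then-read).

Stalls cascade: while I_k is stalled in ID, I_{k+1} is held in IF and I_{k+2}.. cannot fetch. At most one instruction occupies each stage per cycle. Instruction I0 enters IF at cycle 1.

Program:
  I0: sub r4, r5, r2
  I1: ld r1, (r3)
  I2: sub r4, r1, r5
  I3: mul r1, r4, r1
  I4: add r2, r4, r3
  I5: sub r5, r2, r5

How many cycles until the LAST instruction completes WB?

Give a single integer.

Answer: 16

Derivation:
I0 sub r4 <- r5,r2: IF@1 ID@2 stall=0 (-) EX@3 MEM@4 WB@5
I1 ld r1 <- r3: IF@2 ID@3 stall=0 (-) EX@4 MEM@5 WB@6
I2 sub r4 <- r1,r5: IF@3 ID@4 stall=2 (RAW on I1.r1 (WB@6)) EX@7 MEM@8 WB@9
I3 mul r1 <- r4,r1: IF@4 ID@7 stall=2 (RAW on I2.r4 (WB@9)) EX@10 MEM@11 WB@12
I4 add r2 <- r4,r3: IF@7 ID@10 stall=0 (-) EX@11 MEM@12 WB@13
I5 sub r5 <- r2,r5: IF@10 ID@11 stall=2 (RAW on I4.r2 (WB@13)) EX@14 MEM@15 WB@16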